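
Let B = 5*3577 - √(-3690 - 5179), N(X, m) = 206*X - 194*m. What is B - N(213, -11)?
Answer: -28127 - 7*I*√181 ≈ -28127.0 - 94.175*I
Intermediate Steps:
N(X, m) = -194*m + 206*X
B = 17885 - 7*I*√181 (B = 17885 - √(-8869) = 17885 - 7*I*√181 ≈ 17885.0 - 94.175*I)
B - N(213, -11) = (17885 - 7*I*√181) - (-194*(-11) + 206*213) = (17885 - 7*I*√181) - (2134 + 43878) = (17885 - 7*I*√181) - 1*46012 = (17885 - 7*I*√181) - 46012 = -28127 - 7*I*√181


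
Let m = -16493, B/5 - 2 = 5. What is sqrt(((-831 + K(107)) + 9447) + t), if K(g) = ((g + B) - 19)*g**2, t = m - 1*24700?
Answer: 15*sqrt(6114) ≈ 1172.9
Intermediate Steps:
B = 35 (B = 10 + 5*5 = 10 + 25 = 35)
t = -41193 (t = -16493 - 1*24700 = -16493 - 24700 = -41193)
K(g) = g**2*(16 + g) (K(g) = ((g + 35) - 19)*g**2 = ((35 + g) - 19)*g**2 = (16 + g)*g**2 = g**2*(16 + g))
sqrt(((-831 + K(107)) + 9447) + t) = sqrt(((-831 + 107**2*(16 + 107)) + 9447) - 41193) = sqrt(((-831 + 11449*123) + 9447) - 41193) = sqrt(((-831 + 1408227) + 9447) - 41193) = sqrt((1407396 + 9447) - 41193) = sqrt(1416843 - 41193) = sqrt(1375650) = 15*sqrt(6114)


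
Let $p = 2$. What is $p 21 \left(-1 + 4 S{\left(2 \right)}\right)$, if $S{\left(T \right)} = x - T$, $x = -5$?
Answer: $-1218$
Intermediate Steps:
$S{\left(T \right)} = -5 - T$
$p 21 \left(-1 + 4 S{\left(2 \right)}\right) = 2 \cdot 21 \left(-1 + 4 \left(-5 - 2\right)\right) = 42 \left(-1 + 4 \left(-5 - 2\right)\right) = 42 \left(-1 + 4 \left(-7\right)\right) = 42 \left(-1 - 28\right) = 42 \left(-29\right) = -1218$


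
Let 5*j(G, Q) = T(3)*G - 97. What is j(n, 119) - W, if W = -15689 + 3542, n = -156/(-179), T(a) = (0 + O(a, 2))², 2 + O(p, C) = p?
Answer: 10854358/895 ≈ 12128.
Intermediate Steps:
O(p, C) = -2 + p
T(a) = (-2 + a)² (T(a) = (0 + (-2 + a))² = (-2 + a)²)
n = 156/179 (n = -156*(-1/179) = 156/179 ≈ 0.87151)
W = -12147
j(G, Q) = -97/5 + G/5 (j(G, Q) = ((-2 + 3)²*G - 97)/5 = (1²*G - 97)/5 = (1*G - 97)/5 = (G - 97)/5 = (-97 + G)/5 = -97/5 + G/5)
j(n, 119) - W = (-97/5 + (⅕)*(156/179)) - 1*(-12147) = (-97/5 + 156/895) + 12147 = -17207/895 + 12147 = 10854358/895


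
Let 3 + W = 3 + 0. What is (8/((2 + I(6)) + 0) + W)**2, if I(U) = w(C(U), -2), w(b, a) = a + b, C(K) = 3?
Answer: 64/9 ≈ 7.1111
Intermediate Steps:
I(U) = 1 (I(U) = -2 + 3 = 1)
W = 0 (W = -3 + (3 + 0) = -3 + 3 = 0)
(8/((2 + I(6)) + 0) + W)**2 = (8/((2 + 1) + 0) + 0)**2 = (8/(3 + 0) + 0)**2 = (8/3 + 0)**2 = (8/3)**2 = 64/9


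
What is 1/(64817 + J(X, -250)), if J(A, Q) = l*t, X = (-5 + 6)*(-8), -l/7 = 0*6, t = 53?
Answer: 1/64817 ≈ 1.5428e-5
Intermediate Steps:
l = 0 (l = -0*6 = -7*0 = 0)
X = -8 (X = 1*(-8) = -8)
J(A, Q) = 0 (J(A, Q) = 0*53 = 0)
1/(64817 + J(X, -250)) = 1/(64817 + 0) = 1/64817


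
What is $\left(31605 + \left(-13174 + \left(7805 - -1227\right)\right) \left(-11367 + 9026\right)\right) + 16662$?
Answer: $9744689$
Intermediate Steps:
$\left(31605 + \left(-13174 + \left(7805 - -1227\right)\right) \left(-11367 + 9026\right)\right) + 16662 = \left(31605 + \left(-13174 + \left(7805 + 1227\right)\right) \left(-2341\right)\right) + 16662 = \left(31605 + \left(-13174 + 9032\right) \left(-2341\right)\right) + 16662 = \left(31605 - -9696422\right) + 16662 = \left(31605 + 9696422\right) + 16662 = 9728027 + 16662 = 9744689$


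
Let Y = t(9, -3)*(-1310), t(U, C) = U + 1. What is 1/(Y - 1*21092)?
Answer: -1/34192 ≈ -2.9247e-5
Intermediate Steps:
t(U, C) = 1 + U
Y = -13100 (Y = (1 + 9)*(-1310) = 10*(-1310) = -13100)
1/(Y - 1*21092) = 1/(-13100 - 1*21092) = 1/(-13100 - 21092) = 1/(-34192) = -1/34192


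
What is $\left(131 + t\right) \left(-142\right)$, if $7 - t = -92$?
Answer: $-32660$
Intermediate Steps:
$t = 99$ ($t = 7 - -92 = 7 + 92 = 99$)
$\left(131 + t\right) \left(-142\right) = \left(131 + 99\right) \left(-142\right) = 230 \left(-142\right) = -32660$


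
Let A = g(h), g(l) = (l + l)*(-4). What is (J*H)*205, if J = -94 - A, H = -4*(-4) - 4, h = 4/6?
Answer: -218120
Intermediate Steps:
h = ⅔ (h = 4*(⅙) = ⅔ ≈ 0.66667)
g(l) = -8*l (g(l) = (2*l)*(-4) = -8*l)
A = -16/3 (A = -8*⅔ = -16/3 ≈ -5.3333)
H = 12 (H = 16 - 4 = 12)
J = -266/3 (J = -94 - 1*(-16/3) = -94 + 16/3 = -266/3 ≈ -88.667)
(J*H)*205 = -266/3*12*205 = -1064*205 = -218120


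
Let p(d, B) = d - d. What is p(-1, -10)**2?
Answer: 0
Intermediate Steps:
p(d, B) = 0
p(-1, -10)**2 = 0**2 = 0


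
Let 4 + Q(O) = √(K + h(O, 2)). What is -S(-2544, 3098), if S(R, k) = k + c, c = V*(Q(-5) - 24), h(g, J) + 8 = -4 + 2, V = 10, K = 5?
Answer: -2818 - 10*I*√5 ≈ -2818.0 - 22.361*I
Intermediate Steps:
h(g, J) = -10 (h(g, J) = -8 + (-4 + 2) = -8 - 2 = -10)
Q(O) = -4 + I*√5 (Q(O) = -4 + √(5 - 10) = -4 + √(-5) = -4 + I*√5)
c = -280 + 10*I*√5 (c = 10*((-4 + I*√5) - 24) = 10*(-28 + I*√5) = -280 + 10*I*√5 ≈ -280.0 + 22.361*I)
S(R, k) = -280 + k + 10*I*√5 (S(R, k) = k + (-280 + 10*I*√5) = -280 + k + 10*I*√5)
-S(-2544, 3098) = -(-280 + 3098 + 10*I*√5) = -(2818 + 10*I*√5) = -2818 - 10*I*√5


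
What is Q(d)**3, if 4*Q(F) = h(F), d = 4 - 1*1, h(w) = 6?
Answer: 27/8 ≈ 3.3750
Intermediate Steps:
d = 3 (d = 4 - 1 = 3)
Q(F) = 3/2 (Q(F) = (1/4)*6 = 3/2)
Q(d)**3 = (3/2)**3 = 27/8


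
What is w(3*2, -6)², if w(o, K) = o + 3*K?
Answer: 144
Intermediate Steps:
w(3*2, -6)² = (3*2 + 3*(-6))² = (6 - 18)² = (-12)² = 144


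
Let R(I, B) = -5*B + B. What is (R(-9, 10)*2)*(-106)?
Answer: 8480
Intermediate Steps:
R(I, B) = -4*B
(R(-9, 10)*2)*(-106) = (-4*10*2)*(-106) = -40*2*(-106) = -80*(-106) = 8480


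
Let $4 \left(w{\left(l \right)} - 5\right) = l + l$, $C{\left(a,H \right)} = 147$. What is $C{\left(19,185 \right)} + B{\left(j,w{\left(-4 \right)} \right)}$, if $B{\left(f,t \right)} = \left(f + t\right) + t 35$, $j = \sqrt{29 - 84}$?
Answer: $255 + i \sqrt{55} \approx 255.0 + 7.4162 i$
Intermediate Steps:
$w{\left(l \right)} = 5 + \frac{l}{2}$ ($w{\left(l \right)} = 5 + \frac{l + l}{4} = 5 + \frac{2 l}{4} = 5 + \frac{l}{2}$)
$j = i \sqrt{55}$ ($j = \sqrt{-55} = i \sqrt{55} \approx 7.4162 i$)
$B{\left(f,t \right)} = f + 36 t$ ($B{\left(f,t \right)} = \left(f + t\right) + 35 t = f + 36 t$)
$C{\left(19,185 \right)} + B{\left(j,w{\left(-4 \right)} \right)} = 147 + \left(i \sqrt{55} + 36 \left(5 + \frac{1}{2} \left(-4\right)\right)\right) = 147 + \left(i \sqrt{55} + 36 \left(5 - 2\right)\right) = 147 + \left(i \sqrt{55} + 36 \cdot 3\right) = 147 + \left(i \sqrt{55} + 108\right) = 147 + \left(108 + i \sqrt{55}\right) = 255 + i \sqrt{55}$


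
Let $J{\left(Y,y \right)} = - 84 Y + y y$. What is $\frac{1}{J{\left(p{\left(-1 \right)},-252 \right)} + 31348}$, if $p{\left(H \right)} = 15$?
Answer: $\frac{1}{93592} \approx 1.0685 \cdot 10^{-5}$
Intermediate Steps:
$J{\left(Y,y \right)} = y^{2} - 84 Y$ ($J{\left(Y,y \right)} = - 84 Y + y^{2} = y^{2} - 84 Y$)
$\frac{1}{J{\left(p{\left(-1 \right)},-252 \right)} + 31348} = \frac{1}{\left(\left(-252\right)^{2} - 1260\right) + 31348} = \frac{1}{\left(63504 - 1260\right) + 31348} = \frac{1}{62244 + 31348} = \frac{1}{93592}$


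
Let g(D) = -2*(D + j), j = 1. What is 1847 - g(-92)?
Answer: 1665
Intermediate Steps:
g(D) = -2 - 2*D (g(D) = -2*(D + 1) = -2*(1 + D) = -2 - 2*D)
1847 - g(-92) = 1847 - (-2 - 2*(-92)) = 1847 - (-2 + 184) = 1847 - 1*182 = 1847 - 182 = 1665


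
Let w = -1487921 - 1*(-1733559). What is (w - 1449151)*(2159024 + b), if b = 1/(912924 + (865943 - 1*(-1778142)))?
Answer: -9242580032039049321/3557009 ≈ -2.5984e+12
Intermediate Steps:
w = 245638 (w = -1487921 + 1733559 = 245638)
b = 1/3557009 (b = 1/(912924 + (865943 + 1778142)) = 1/(912924 + 2644085) = 1/3557009 ≈ 2.8114e-7)
(w - 1449151)*(2159024 + b) = (245638 - 1449151)*(2159024 + 1/3557009) = -1203513*7679667799217/3557009 = -9242580032039049321/3557009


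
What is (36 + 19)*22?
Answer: 1210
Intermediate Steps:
(36 + 19)*22 = 55*22 = 1210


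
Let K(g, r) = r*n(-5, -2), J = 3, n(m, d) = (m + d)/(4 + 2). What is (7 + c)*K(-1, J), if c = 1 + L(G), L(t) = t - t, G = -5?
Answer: -28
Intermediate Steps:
L(t) = 0
n(m, d) = d/6 + m/6 (n(m, d) = (d + m)/6 = (d + m)*(⅙) = d/6 + m/6)
c = 1 (c = 1 + 0 = 1)
K(g, r) = -7*r/6 (K(g, r) = r*((⅙)*(-2) + (⅙)*(-5)) = r*(-⅓ - ⅚) = r*(-7/6) = -7*r/6)
(7 + c)*K(-1, J) = (7 + 1)*(-7/6*3) = 8*(-7/2) = -28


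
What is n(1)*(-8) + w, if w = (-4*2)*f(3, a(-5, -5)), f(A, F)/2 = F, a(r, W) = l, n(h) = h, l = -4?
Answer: 56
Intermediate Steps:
a(r, W) = -4
f(A, F) = 2*F
w = 64 (w = (-4*2)*(2*(-4)) = -8*(-8) = 64)
n(1)*(-8) + w = 1*(-8) + 64 = -8 + 64 = 56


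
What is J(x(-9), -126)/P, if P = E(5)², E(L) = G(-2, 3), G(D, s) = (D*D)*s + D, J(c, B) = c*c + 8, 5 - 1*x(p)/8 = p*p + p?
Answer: 71826/25 ≈ 2873.0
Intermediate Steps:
x(p) = 40 - 8*p - 8*p² (x(p) = 40 - 8*(p*p + p) = 40 - 8*(p² + p) = 40 - 8*(p + p²) = 40 + (-8*p - 8*p²) = 40 - 8*p - 8*p²)
J(c, B) = 8 + c² (J(c, B) = c² + 8 = 8 + c²)
G(D, s) = D + s*D² (G(D, s) = D²*s + D = s*D² + D = D + s*D²)
E(L) = 10 (E(L) = -2*(1 - 2*3) = -2*(1 - 6) = -2*(-5) = 10)
P = 100 (P = 10² = 100)
J(x(-9), -126)/P = (8 + (40 - 8*(-9) - 8*(-9)²)²)/100 = (8 + (40 + 72 - 8*81)²)*(1/100) = (8 + (40 + 72 - 648)²)*(1/100) = (8 + (-536)²)*(1/100) = (8 + 287296)*(1/100) = 287304*(1/100) = 71826/25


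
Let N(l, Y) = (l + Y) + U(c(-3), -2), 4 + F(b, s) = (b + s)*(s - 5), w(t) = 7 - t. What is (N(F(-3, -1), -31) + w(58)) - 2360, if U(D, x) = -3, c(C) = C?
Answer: -2425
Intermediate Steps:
F(b, s) = -4 + (-5 + s)*(b + s) (F(b, s) = -4 + (b + s)*(s - 5) = -4 + (b + s)*(-5 + s) = -4 + (-5 + s)*(b + s))
N(l, Y) = -3 + Y + l (N(l, Y) = (l + Y) - 3 = (Y + l) - 3 = -3 + Y + l)
(N(F(-3, -1), -31) + w(58)) - 2360 = ((-3 - 31 + (-4 + (-1)² - 5*(-3) - 5*(-1) - 3*(-1))) + (7 - 1*58)) - 2360 = ((-3 - 31 + (-4 + 1 + 15 + 5 + 3)) + (7 - 58)) - 2360 = ((-3 - 31 + 20) - 51) - 2360 = (-14 - 51) - 2360 = -65 - 2360 = -2425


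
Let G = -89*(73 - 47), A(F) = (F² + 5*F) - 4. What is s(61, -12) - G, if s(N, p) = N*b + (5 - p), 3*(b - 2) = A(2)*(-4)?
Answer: 4919/3 ≈ 1639.7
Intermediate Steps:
A(F) = -4 + F² + 5*F
b = -34/3 (b = 2 + ((-4 + 2² + 5*2)*(-4))/3 = 2 + ((-4 + 4 + 10)*(-4))/3 = 2 + (10*(-4))/3 = 2 + (⅓)*(-40) = 2 - 40/3 = -34/3 ≈ -11.333)
G = -2314 (G = -89*26 = -2314)
s(N, p) = 5 - p - 34*N/3 (s(N, p) = N*(-34/3) + (5 - p) = -34*N/3 + (5 - p) = 5 - p - 34*N/3)
s(61, -12) - G = (5 - 1*(-12) - 34/3*61) - 1*(-2314) = (5 + 12 - 2074/3) + 2314 = -2023/3 + 2314 = 4919/3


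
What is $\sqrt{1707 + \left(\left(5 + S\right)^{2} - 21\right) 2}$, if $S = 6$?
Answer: $\sqrt{1907} \approx 43.669$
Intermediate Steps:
$\sqrt{1707 + \left(\left(5 + S\right)^{2} - 21\right) 2} = \sqrt{1707 + \left(\left(5 + 6\right)^{2} - 21\right) 2} = \sqrt{1707 + \left(11^{2} - 21\right) 2} = \sqrt{1707 + \left(121 - 21\right) 2} = \sqrt{1707 + 100 \cdot 2} = \sqrt{1707 + 200} = \sqrt{1907}$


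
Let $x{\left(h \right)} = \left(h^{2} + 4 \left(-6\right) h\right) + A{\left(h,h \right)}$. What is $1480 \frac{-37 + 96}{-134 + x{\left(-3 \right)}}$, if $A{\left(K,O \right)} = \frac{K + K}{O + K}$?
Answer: $- \frac{21830}{13} \approx -1679.2$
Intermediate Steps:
$A{\left(K,O \right)} = \frac{2 K}{K + O}$
$x{\left(h \right)} = 1 + h^{2} - 24 h$ ($x{\left(h \right)} = \left(h^{2} + 4 \left(-6\right) h\right) + \frac{2 h}{h + h} = \left(h^{2} - 24 h\right) + \frac{2 h}{2 h} = \left(h^{2} - 24 h\right) + 2 h \frac{1}{2 h} = \left(h^{2} - 24 h\right) + 1 = 1 + h^{2} - 24 h$)
$1480 \frac{-37 + 96}{-134 + x{\left(-3 \right)}} = 1480 \frac{-37 + 96}{-134 + \left(1 + \left(-3\right)^{2} - -72\right)} = 1480 \frac{59}{-134 + \left(1 + 9 + 72\right)} = 1480 \frac{59}{-134 + 82} = 1480 \frac{59}{-52} = 1480 \cdot 59 \left(- \frac{1}{52}\right) = 1480 \left(- \frac{59}{52}\right) = - \frac{21830}{13}$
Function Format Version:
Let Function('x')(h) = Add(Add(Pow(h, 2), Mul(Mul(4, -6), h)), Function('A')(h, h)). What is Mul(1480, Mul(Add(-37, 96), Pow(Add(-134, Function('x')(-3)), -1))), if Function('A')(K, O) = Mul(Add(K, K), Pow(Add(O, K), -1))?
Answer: Rational(-21830, 13) ≈ -1679.2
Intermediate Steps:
Function('A')(K, O) = Mul(2, K, Pow(Add(K, O), -1)) (Function('A')(K, O) = Mul(Mul(2, K), Pow(Add(K, O), -1)) = Mul(2, K, Pow(Add(K, O), -1)))
Function('x')(h) = Add(1, Pow(h, 2), Mul(-24, h)) (Function('x')(h) = Add(Add(Pow(h, 2), Mul(Mul(4, -6), h)), Mul(2, h, Pow(Add(h, h), -1))) = Add(Add(Pow(h, 2), Mul(-24, h)), Mul(2, h, Pow(Mul(2, h), -1))) = Add(Add(Pow(h, 2), Mul(-24, h)), Mul(2, h, Mul(Rational(1, 2), Pow(h, -1)))) = Add(Add(Pow(h, 2), Mul(-24, h)), 1) = Add(1, Pow(h, 2), Mul(-24, h)))
Mul(1480, Mul(Add(-37, 96), Pow(Add(-134, Function('x')(-3)), -1))) = Mul(1480, Mul(Add(-37, 96), Pow(Add(-134, Add(1, Pow(-3, 2), Mul(-24, -3))), -1))) = Mul(1480, Mul(59, Pow(Add(-134, Add(1, 9, 72)), -1))) = Mul(1480, Mul(59, Pow(Add(-134, 82), -1))) = Mul(1480, Mul(59, Pow(-52, -1))) = Mul(1480, Mul(59, Rational(-1, 52))) = Mul(1480, Rational(-59, 52)) = Rational(-21830, 13)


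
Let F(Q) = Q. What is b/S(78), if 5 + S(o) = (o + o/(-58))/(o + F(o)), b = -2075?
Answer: 240700/523 ≈ 460.23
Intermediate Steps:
S(o) = -523/116 (S(o) = -5 + (o + o/(-58))/(o + o) = -5 + (o + o*(-1/58))/((2*o)) = -5 + (o - o/58)*(1/(2*o)) = -5 + (57*o/58)*(1/(2*o)) = -5 + 57/116 = -523/116)
b/S(78) = -2075/(-523/116) = -2075*(-116/523) = 240700/523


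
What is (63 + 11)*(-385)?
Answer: -28490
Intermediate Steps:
(63 + 11)*(-385) = 74*(-385) = -28490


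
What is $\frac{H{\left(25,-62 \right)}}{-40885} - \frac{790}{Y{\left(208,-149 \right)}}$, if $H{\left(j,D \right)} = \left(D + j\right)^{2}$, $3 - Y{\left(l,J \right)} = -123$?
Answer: $- \frac{438806}{69615} \approx -6.3033$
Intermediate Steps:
$Y{\left(l,J \right)} = 126$ ($Y{\left(l,J \right)} = 3 - -123 = 3 + 123 = 126$)
$\frac{H{\left(25,-62 \right)}}{-40885} - \frac{790}{Y{\left(208,-149 \right)}} = \frac{\left(-62 + 25\right)^{2}}{-40885} - \frac{790}{126} = \left(-37\right)^{2} \left(- \frac{1}{40885}\right) - \frac{395}{63} = 1369 \left(- \frac{1}{40885}\right) - \frac{395}{63} = - \frac{37}{1105} - \frac{395}{63} = - \frac{438806}{69615}$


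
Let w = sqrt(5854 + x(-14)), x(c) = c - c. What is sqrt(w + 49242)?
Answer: sqrt(49242 + sqrt(5854)) ≈ 222.08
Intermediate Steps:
x(c) = 0
w = sqrt(5854) (w = sqrt(5854 + 0) = sqrt(5854) ≈ 76.511)
sqrt(w + 49242) = sqrt(sqrt(5854) + 49242) = sqrt(49242 + sqrt(5854))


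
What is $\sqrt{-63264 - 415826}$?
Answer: $i \sqrt{479090} \approx 692.16 i$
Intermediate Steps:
$\sqrt{-63264 - 415826} = \sqrt{-479090} = i \sqrt{479090}$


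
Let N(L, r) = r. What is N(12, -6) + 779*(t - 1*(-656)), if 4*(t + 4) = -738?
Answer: 728353/2 ≈ 3.6418e+5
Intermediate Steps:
t = -377/2 (t = -4 + (¼)*(-738) = -4 - 369/2 = -377/2 ≈ -188.50)
N(12, -6) + 779*(t - 1*(-656)) = -6 + 779*(-377/2 - 1*(-656)) = -6 + 779*(-377/2 + 656) = -6 + 779*(935/2) = -6 + 728365/2 = 728353/2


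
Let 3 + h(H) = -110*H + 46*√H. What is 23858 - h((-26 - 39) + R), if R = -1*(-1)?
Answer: 16821 - 368*I ≈ 16821.0 - 368.0*I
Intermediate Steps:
R = 1
h(H) = -3 - 110*H + 46*√H (h(H) = -3 + (-110*H + 46*√H) = -3 - 110*H + 46*√H)
23858 - h((-26 - 39) + R) = 23858 - (-3 - 110*((-26 - 39) + 1) + 46*√((-26 - 39) + 1)) = 23858 - (-3 - 110*(-65 + 1) + 46*√(-65 + 1)) = 23858 - (-3 - 110*(-64) + 46*√(-64)) = 23858 - (-3 + 7040 + 46*(8*I)) = 23858 - (-3 + 7040 + 368*I) = 23858 - (7037 + 368*I) = 23858 + (-7037 - 368*I) = 16821 - 368*I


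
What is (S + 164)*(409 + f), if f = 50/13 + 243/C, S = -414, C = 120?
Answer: -5393325/52 ≈ -1.0372e+5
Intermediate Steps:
f = 3053/520 (f = 50/13 + 243/120 = 50*(1/13) + 243*(1/120) = 50/13 + 81/40 = 3053/520 ≈ 5.8712)
(S + 164)*(409 + f) = (-414 + 164)*(409 + 3053/520) = -250*215733/520 = -5393325/52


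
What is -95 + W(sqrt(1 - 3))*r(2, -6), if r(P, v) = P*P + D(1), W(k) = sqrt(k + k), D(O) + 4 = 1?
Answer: -95 + (-1)**(1/4)*2**(3/4) ≈ -93.811 + 1.1892*I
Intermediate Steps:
D(O) = -3 (D(O) = -4 + 1 = -3)
W(k) = sqrt(2)*sqrt(k) (W(k) = sqrt(2*k) = sqrt(2)*sqrt(k))
r(P, v) = -3 + P**2 (r(P, v) = P*P - 3 = P**2 - 3 = -3 + P**2)
-95 + W(sqrt(1 - 3))*r(2, -6) = -95 + (sqrt(2)*sqrt(sqrt(1 - 3)))*(-3 + 2**2) = -95 + (sqrt(2)*sqrt(sqrt(-2)))*(-3 + 4) = -95 + (sqrt(2)*sqrt(I*sqrt(2)))*1 = -95 + (sqrt(2)*(2**(1/4)*sqrt(I)))*1 = -95 + (2**(3/4)*sqrt(I))*1 = -95 + 2**(3/4)*sqrt(I)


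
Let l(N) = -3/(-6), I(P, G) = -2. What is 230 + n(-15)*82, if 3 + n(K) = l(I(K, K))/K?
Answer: -281/15 ≈ -18.733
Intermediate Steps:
l(N) = ½ (l(N) = -3*(-⅙) = ½)
n(K) = -3 + 1/(2*K)
230 + n(-15)*82 = 230 + (-3 + (½)/(-15))*82 = 230 + (-3 + (½)*(-1/15))*82 = 230 + (-3 - 1/30)*82 = 230 - 91/30*82 = 230 - 3731/15 = -281/15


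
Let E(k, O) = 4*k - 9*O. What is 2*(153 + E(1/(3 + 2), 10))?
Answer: 638/5 ≈ 127.60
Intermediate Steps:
E(k, O) = -9*O + 4*k
2*(153 + E(1/(3 + 2), 10)) = 2*(153 + (-9*10 + 4/(3 + 2))) = 2*(153 + (-90 + 4/5)) = 2*(153 + (-90 + 4*(⅕))) = 2*(153 + (-90 + ⅘)) = 2*(153 - 446/5) = 2*(319/5) = 638/5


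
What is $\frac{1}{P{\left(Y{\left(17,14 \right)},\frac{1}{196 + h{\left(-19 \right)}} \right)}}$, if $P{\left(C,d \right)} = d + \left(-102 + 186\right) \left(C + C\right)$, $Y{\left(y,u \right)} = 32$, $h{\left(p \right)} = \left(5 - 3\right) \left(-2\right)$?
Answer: $\frac{192}{1032193} \approx 0.00018601$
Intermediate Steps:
$h{\left(p \right)} = -4$ ($h{\left(p \right)} = 2 \left(-2\right) = -4$)
$P{\left(C,d \right)} = d + 168 C$ ($P{\left(C,d \right)} = d + 84 \cdot 2 C = d + 168 C$)
$\frac{1}{P{\left(Y{\left(17,14 \right)},\frac{1}{196 + h{\left(-19 \right)}} \right)}} = \frac{1}{\frac{1}{196 - 4} + 168 \cdot 32} = \frac{1}{\frac{1}{192} + 5376} = \frac{1}{\frac{1032193}{192}} = \frac{192}{1032193}$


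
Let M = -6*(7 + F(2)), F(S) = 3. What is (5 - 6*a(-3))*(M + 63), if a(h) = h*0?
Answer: 15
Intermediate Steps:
a(h) = 0
M = -60 (M = -6*(7 + 3) = -6*10 = -60)
(5 - 6*a(-3))*(M + 63) = (5 - 6*0)*(-60 + 63) = (5 + 0)*3 = 5*3 = 15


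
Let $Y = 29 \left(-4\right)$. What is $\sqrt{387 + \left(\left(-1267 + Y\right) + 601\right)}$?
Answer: $i \sqrt{395} \approx 19.875 i$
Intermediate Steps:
$Y = -116$
$\sqrt{387 + \left(\left(-1267 + Y\right) + 601\right)} = \sqrt{387 + \left(\left(-1267 - 116\right) + 601\right)} = \sqrt{387 + \left(-1383 + 601\right)} = \sqrt{387 - 782} = \sqrt{-395} = i \sqrt{395}$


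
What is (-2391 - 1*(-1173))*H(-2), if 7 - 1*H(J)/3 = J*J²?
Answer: -54810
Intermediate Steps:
H(J) = 21 - 3*J³ (H(J) = 21 - 3*J*J² = 21 - 3*J³)
(-2391 - 1*(-1173))*H(-2) = (-2391 - 1*(-1173))*(21 - 3*(-2)³) = (-2391 + 1173)*(21 - 3*(-8)) = -1218*(21 + 24) = -1218*45 = -54810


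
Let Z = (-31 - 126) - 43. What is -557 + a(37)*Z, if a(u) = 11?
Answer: -2757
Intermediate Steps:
Z = -200 (Z = -157 - 43 = -200)
-557 + a(37)*Z = -557 + 11*(-200) = -557 - 2200 = -2757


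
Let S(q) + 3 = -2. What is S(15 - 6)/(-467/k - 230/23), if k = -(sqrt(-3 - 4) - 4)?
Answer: 10490/257749 - 2335*I*sqrt(7)/257749 ≈ 0.040699 - 0.023968*I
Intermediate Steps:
S(q) = -5 (S(q) = -3 - 2 = -5)
k = 4 - I*sqrt(7) (k = -(sqrt(-7) - 4) = -(I*sqrt(7) - 4) = -(-4 + I*sqrt(7)) = 4 - I*sqrt(7) ≈ 4.0 - 2.6458*I)
S(15 - 6)/(-467/k - 230/23) = -5/(-467/(4 - I*sqrt(7)) - 230/23) = -5/(-467/(4 - I*sqrt(7)) - 230*1/23) = -5/(-467/(4 - I*sqrt(7)) - 10) = -5/(-10 - 467/(4 - I*sqrt(7)))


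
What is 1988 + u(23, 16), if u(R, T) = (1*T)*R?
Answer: 2356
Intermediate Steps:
u(R, T) = R*T (u(R, T) = T*R = R*T)
1988 + u(23, 16) = 1988 + 23*16 = 1988 + 368 = 2356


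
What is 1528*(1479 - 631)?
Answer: 1295744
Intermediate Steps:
1528*(1479 - 631) = 1528*848 = 1295744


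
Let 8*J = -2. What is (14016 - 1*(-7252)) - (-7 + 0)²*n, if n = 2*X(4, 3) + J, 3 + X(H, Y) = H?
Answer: 84729/4 ≈ 21182.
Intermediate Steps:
X(H, Y) = -3 + H
J = -¼ (J = (⅛)*(-2) = -¼ ≈ -0.25000)
n = 7/4 (n = 2*(-3 + 4) - ¼ = 2*1 - ¼ = 2 - ¼ = 7/4 ≈ 1.7500)
(14016 - 1*(-7252)) - (-7 + 0)²*n = (14016 - 1*(-7252)) - (-7 + 0)²*7/4 = (14016 + 7252) - (-7)²*7/4 = 21268 - 49*7/4 = 21268 - 1*343/4 = 21268 - 343/4 = 84729/4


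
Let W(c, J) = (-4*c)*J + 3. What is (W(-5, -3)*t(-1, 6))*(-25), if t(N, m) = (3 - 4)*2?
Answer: -2850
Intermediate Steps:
W(c, J) = 3 - 4*J*c (W(c, J) = -4*J*c + 3 = 3 - 4*J*c)
t(N, m) = -2 (t(N, m) = -1*2 = -2)
(W(-5, -3)*t(-1, 6))*(-25) = ((3 - 4*(-3)*(-5))*(-2))*(-25) = ((3 - 60)*(-2))*(-25) = -57*(-2)*(-25) = 114*(-25) = -2850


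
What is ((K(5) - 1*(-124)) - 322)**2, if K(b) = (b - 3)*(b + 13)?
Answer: 26244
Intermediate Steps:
K(b) = (-3 + b)*(13 + b)
((K(5) - 1*(-124)) - 322)**2 = (((-39 + 5**2 + 10*5) - 1*(-124)) - 322)**2 = (((-39 + 25 + 50) + 124) - 322)**2 = ((36 + 124) - 322)**2 = (160 - 322)**2 = (-162)**2 = 26244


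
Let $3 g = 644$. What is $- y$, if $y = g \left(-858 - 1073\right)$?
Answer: $\frac{1243564}{3} \approx 4.1452 \cdot 10^{5}$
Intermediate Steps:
$g = \frac{644}{3}$ ($g = \frac{1}{3} \cdot 644 = \frac{644}{3} \approx 214.67$)
$y = - \frac{1243564}{3}$ ($y = \frac{644 \left(-858 - 1073\right)}{3} = \frac{644}{3} \left(-1931\right) = - \frac{1243564}{3} \approx -4.1452 \cdot 10^{5}$)
$- y = \left(-1\right) \left(- \frac{1243564}{3}\right) = \frac{1243564}{3}$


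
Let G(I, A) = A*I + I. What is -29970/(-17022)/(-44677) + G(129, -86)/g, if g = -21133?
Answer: 1389693376950/2678579199317 ≈ 0.51882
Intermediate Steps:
G(I, A) = I + A*I
-29970/(-17022)/(-44677) + G(129, -86)/g = -29970/(-17022)/(-44677) + (129*(1 - 86))/(-21133) = -29970*(-1/17022)*(-1/44677) + (129*(-85))*(-1/21133) = (4995/2837)*(-1/44677) - 10965*(-1/21133) = -4995/126748649 + 10965/21133 = 1389693376950/2678579199317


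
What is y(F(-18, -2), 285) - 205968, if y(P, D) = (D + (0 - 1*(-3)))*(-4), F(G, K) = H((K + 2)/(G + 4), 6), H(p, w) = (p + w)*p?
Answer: -207120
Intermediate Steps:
H(p, w) = p*(p + w)
F(G, K) = (2 + K)*(6 + (2 + K)/(4 + G))/(4 + G) (F(G, K) = ((K + 2)/(G + 4))*((K + 2)/(G + 4) + 6) = ((2 + K)/(4 + G))*((2 + K)/(4 + G) + 6) = ((2 + K)/(4 + G))*(6 + (2 + K)/(4 + G)) = (2 + K)*(6 + (2 + K)/(4 + G))/(4 + G))
y(P, D) = -12 - 4*D (y(P, D) = (D + (0 + 3))*(-4) = (D + 3)*(-4) = (3 + D)*(-4) = -12 - 4*D)
y(F(-18, -2), 285) - 205968 = (-12 - 4*285) - 205968 = (-12 - 1140) - 205968 = -1152 - 205968 = -207120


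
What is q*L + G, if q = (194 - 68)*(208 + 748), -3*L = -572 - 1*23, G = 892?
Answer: 23891332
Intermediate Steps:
L = 595/3 (L = -(-572 - 1*23)/3 = -(-572 - 23)/3 = -1/3*(-595) = 595/3 ≈ 198.33)
q = 120456 (q = 126*956 = 120456)
q*L + G = 120456*(595/3) + 892 = 23890440 + 892 = 23891332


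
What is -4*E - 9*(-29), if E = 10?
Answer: 221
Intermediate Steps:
-4*E - 9*(-29) = -4*10 - 9*(-29) = -40 + 261 = 221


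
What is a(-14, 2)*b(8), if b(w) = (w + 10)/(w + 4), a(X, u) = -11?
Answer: -33/2 ≈ -16.500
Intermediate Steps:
b(w) = (10 + w)/(4 + w)
a(-14, 2)*b(8) = -11*(10 + 8)/(4 + 8) = -11*18/12 = -11*3/2 = -33/2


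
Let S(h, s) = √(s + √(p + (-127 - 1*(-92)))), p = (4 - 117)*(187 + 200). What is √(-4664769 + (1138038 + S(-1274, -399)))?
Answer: √(-3526731 + √(-399 + I*√43766)) ≈ 0.005 + 1878.0*I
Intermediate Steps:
p = -43731 (p = -113*387 = -43731)
S(h, s) = √(s + I*√43766) (S(h, s) = √(s + √(-43731 + (-127 - 1*(-92)))) = √(s + √(-43731 + (-127 + 92))) = √(s + √(-43731 - 35)) = √(s + √(-43766)) = √(s + I*√43766))
√(-4664769 + (1138038 + S(-1274, -399))) = √(-4664769 + (1138038 + √(-399 + I*√43766))) = √(-3526731 + √(-399 + I*√43766))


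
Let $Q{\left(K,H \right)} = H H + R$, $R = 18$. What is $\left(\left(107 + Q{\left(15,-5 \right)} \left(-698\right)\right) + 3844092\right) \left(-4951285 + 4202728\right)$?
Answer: $-2855134881045$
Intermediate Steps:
$Q{\left(K,H \right)} = 18 + H^{2}$ ($Q{\left(K,H \right)} = H H + 18 = H^{2} + 18 = 18 + H^{2}$)
$\left(\left(107 + Q{\left(15,-5 \right)} \left(-698\right)\right) + 3844092\right) \left(-4951285 + 4202728\right) = \left(\left(107 + \left(18 + \left(-5\right)^{2}\right) \left(-698\right)\right) + 3844092\right) \left(-4951285 + 4202728\right) = \left(\left(107 + \left(18 + 25\right) \left(-698\right)\right) + 3844092\right) \left(-748557\right) = \left(\left(107 + 43 \left(-698\right)\right) + 3844092\right) \left(-748557\right) = \left(\left(107 - 30014\right) + 3844092\right) \left(-748557\right) = \left(-29907 + 3844092\right) \left(-748557\right) = 3814185 \left(-748557\right) = -2855134881045$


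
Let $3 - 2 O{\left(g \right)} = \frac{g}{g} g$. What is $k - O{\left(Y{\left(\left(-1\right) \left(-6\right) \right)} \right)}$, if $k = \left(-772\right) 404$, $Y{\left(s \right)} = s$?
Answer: $- \frac{623773}{2} \approx -3.1189 \cdot 10^{5}$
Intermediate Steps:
$O{\left(g \right)} = \frac{3}{2} - \frac{g}{2}$ ($O{\left(g \right)} = \frac{3}{2} - \frac{\frac{g}{g} g}{2} = \frac{3}{2} - \frac{1 g}{2} = \frac{3}{2} - \frac{g}{2}$)
$k = -311888$
$k - O{\left(Y{\left(\left(-1\right) \left(-6\right) \right)} \right)} = -311888 - \left(\frac{3}{2} - \frac{\left(-1\right) \left(-6\right)}{2}\right) = -311888 - \left(\frac{3}{2} - 3\right) = -311888 - - \frac{3}{2} = -311888 + \frac{3}{2} = - \frac{623773}{2}$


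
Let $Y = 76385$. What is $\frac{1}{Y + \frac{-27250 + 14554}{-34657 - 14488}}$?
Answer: $\frac{49145}{3753953521} \approx 1.3092 \cdot 10^{-5}$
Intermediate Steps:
$\frac{1}{Y + \frac{-27250 + 14554}{-34657 - 14488}} = \frac{1}{76385 + \frac{-27250 + 14554}{-34657 - 14488}} = \frac{1}{76385 - \frac{12696}{-49145}} = \frac{1}{76385 - - \frac{12696}{49145}} = \frac{1}{76385 + \frac{12696}{49145}} = \frac{1}{\frac{3753953521}{49145}} = \frac{49145}{3753953521}$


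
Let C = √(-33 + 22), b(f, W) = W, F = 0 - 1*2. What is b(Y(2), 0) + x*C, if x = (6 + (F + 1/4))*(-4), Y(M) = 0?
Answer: -17*I*√11 ≈ -56.383*I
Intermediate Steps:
F = -2 (F = 0 - 2 = -2)
C = I*√11 (C = √(-11) = I*√11 ≈ 3.3166*I)
x = -17 (x = (6 + (-2 + 1/4))*(-4) = (6 + (-2 + ¼))*(-4) = (6 - 7/4)*(-4) = (17/4)*(-4) = -17)
b(Y(2), 0) + x*C = 0 - 17*I*√11 = -17*I*√11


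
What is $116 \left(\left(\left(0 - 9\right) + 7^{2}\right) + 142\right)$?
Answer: $21112$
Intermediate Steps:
$116 \left(\left(\left(0 - 9\right) + 7^{2}\right) + 142\right) = 116 \left(\left(\left(0 - 9\right) + 49\right) + 142\right) = 116 \left(\left(-9 + 49\right) + 142\right) = 116 \left(40 + 142\right) = 116 \cdot 182 = 21112$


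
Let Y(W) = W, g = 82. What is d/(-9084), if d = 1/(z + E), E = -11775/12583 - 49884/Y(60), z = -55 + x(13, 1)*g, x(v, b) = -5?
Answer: 62915/741453167004 ≈ 8.4854e-8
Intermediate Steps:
z = -465 (z = -55 - 5*82 = -55 - 410 = -465)
E = -52366406/62915 (E = -11775/12583 - 49884/60 = -11775*1/12583 - 49884*1/60 = -11775/12583 - 4157/5 = -52366406/62915 ≈ -832.34)
d = -62915/81621881 (d = 1/(-465 - 52366406/62915) = 1/(-81621881/62915) = -62915/81621881 ≈ -0.00077081)
d/(-9084) = -62915/81621881/(-9084) = -62915/81621881*(-1/9084) = 62915/741453167004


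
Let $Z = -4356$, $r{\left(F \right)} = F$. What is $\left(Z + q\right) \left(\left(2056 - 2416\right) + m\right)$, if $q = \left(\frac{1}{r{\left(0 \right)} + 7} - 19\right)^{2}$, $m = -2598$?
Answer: $\frac{579827160}{49} \approx 1.1833 \cdot 10^{7}$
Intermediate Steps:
$q = \frac{17424}{49}$ ($q = \left(\frac{1}{0 + 7} - 19\right)^{2} = \left(\frac{1}{7} - 19\right)^{2} = \left(- \frac{132}{7}\right)^{2} = \frac{17424}{49} \approx 355.59$)
$\left(Z + q\right) \left(\left(2056 - 2416\right) + m\right) = \left(-4356 + \frac{17424}{49}\right) \left(\left(2056 - 2416\right) - 2598\right) = - \frac{196020 \left(-360 - 2598\right)}{49} = \left(- \frac{196020}{49}\right) \left(-2958\right) = \frac{579827160}{49}$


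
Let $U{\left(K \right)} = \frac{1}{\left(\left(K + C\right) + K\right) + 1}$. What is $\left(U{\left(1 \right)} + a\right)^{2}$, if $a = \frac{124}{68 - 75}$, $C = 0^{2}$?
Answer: $\frac{133225}{441} \approx 302.1$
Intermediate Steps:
$C = 0$
$U{\left(K \right)} = \frac{1}{1 + 2 K}$ ($U{\left(K \right)} = \frac{1}{\left(\left(K + 0\right) + K\right) + 1} = \frac{1}{\left(K + K\right) + 1} = \frac{1}{2 K + 1} = \frac{1}{1 + 2 K}$)
$a = - \frac{124}{7}$ ($a = \frac{124}{-7} = 124 \left(- \frac{1}{7}\right) = - \frac{124}{7} \approx -17.714$)
$\left(U{\left(1 \right)} + a\right)^{2} = \left(\frac{1}{1 + 2 \cdot 1} - \frac{124}{7}\right)^{2} = \left(\frac{1}{1 + 2} - \frac{124}{7}\right)^{2} = \left(\frac{1}{3} - \frac{124}{7}\right)^{2} = \left(- \frac{365}{21}\right)^{2} = \frac{133225}{441}$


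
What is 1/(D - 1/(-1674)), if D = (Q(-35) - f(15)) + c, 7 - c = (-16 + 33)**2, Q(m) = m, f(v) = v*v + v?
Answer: -1674/932417 ≈ -0.0017953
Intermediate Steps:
f(v) = v + v**2 (f(v) = v**2 + v = v + v**2)
c = -282 (c = 7 - (-16 + 33)**2 = 7 - 1*17**2 = 7 - 1*289 = 7 - 289 = -282)
D = -557 (D = (-35 - 15*(1 + 15)) - 282 = (-35 - 15*16) - 282 = (-35 - 1*240) - 282 = (-35 - 240) - 282 = -275 - 282 = -557)
1/(D - 1/(-1674)) = 1/(-557 - 1/(-1674)) = 1/(-557 - 1*(-1/1674)) = 1/(-557 + 1/1674) = 1/(-932417/1674) = -1674/932417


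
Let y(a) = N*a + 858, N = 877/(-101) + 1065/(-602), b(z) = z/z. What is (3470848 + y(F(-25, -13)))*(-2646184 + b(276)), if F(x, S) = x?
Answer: -558615995438584221/60802 ≈ -9.1875e+12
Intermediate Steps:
b(z) = 1
N = -635519/60802 (N = 877*(-1/101) + 1065*(-1/602) = -877/101 - 1065/602 = -635519/60802 ≈ -10.452)
y(a) = 858 - 635519*a/60802 (y(a) = -635519*a/60802 + 858 = 858 - 635519*a/60802)
(3470848 + y(F(-25, -13)))*(-2646184 + b(276)) = (3470848 + (858 - 635519/60802*(-25)))*(-2646184 + 1) = (3470848 + (858 + 15887975/60802))*(-2646183) = (3470848 + 68056091/60802)*(-2646183) = (211102556187/60802)*(-2646183) = -558615995438584221/60802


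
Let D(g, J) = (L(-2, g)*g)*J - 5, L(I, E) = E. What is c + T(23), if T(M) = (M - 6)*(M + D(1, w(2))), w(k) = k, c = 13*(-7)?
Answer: 249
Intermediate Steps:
c = -91
D(g, J) = -5 + J*g**2 (D(g, J) = (g*g)*J - 5 = g**2*J - 5 = J*g**2 - 5 = -5 + J*g**2)
T(M) = (-6 + M)*(-3 + M) (T(M) = (M - 6)*(M + (-5 + 2*1**2)) = (-6 + M)*(M + (-5 + 2*1)) = (-6 + M)*(M + (-5 + 2)) = (-6 + M)*(M - 3) = (-6 + M)*(-3 + M))
c + T(23) = -91 + (18 + 23**2 - 9*23) = -91 + (18 + 529 - 207) = -91 + 340 = 249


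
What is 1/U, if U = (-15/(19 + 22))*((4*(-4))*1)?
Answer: 41/240 ≈ 0.17083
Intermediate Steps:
U = 240/41 (U = (-15/41)*(-16*1) = ((1/41)*(-15))*(-16) = -15/41*(-16) = 240/41 ≈ 5.8537)
1/U = 1/(240/41) = 41/240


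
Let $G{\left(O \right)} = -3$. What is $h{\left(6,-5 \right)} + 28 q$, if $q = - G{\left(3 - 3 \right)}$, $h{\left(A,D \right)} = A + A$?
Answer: $96$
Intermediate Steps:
$h{\left(A,D \right)} = 2 A$
$q = 3$ ($q = \left(-1\right) \left(-3\right) = 3$)
$h{\left(6,-5 \right)} + 28 q = 2 \cdot 6 + 28 \cdot 3 = 12 + 84 = 96$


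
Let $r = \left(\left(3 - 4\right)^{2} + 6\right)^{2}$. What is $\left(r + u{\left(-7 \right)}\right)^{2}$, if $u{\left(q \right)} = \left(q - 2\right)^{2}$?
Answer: $16900$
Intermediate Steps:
$r = 49$ ($r = \left(\left(-1\right)^{2} + 6\right)^{2} = \left(1 + 6\right)^{2} = 7^{2} = 49$)
$u{\left(q \right)} = \left(-2 + q\right)^{2}$
$\left(r + u{\left(-7 \right)}\right)^{2} = \left(49 + \left(-2 - 7\right)^{2}\right)^{2} = \left(49 + \left(-9\right)^{2}\right)^{2} = \left(49 + 81\right)^{2} = 130^{2} = 16900$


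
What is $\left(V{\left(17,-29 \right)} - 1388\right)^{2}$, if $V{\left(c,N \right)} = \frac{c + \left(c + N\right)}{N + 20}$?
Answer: $\frac{156175009}{81} \approx 1.9281 \cdot 10^{6}$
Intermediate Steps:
$V{\left(c,N \right)} = \frac{N + 2 c}{20 + N}$ ($V{\left(c,N \right)} = \frac{c + \left(N + c\right)}{20 + N} = \frac{N + 2 c}{20 + N}$)
$\left(V{\left(17,-29 \right)} - 1388\right)^{2} = \left(\frac{-29 + 2 \cdot 17}{20 - 29} - 1388\right)^{2} = \left(\frac{-29 + 34}{-9} - 1388\right)^{2} = \left(\left(- \frac{1}{9}\right) 5 - 1388\right)^{2} = \left(- \frac{5}{9} - 1388\right)^{2} = \left(- \frac{12497}{9}\right)^{2} = \frac{156175009}{81}$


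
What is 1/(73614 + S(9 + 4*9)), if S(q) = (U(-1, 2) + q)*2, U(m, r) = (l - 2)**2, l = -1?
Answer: 1/73722 ≈ 1.3564e-5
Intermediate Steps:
U(m, r) = 9 (U(m, r) = (-1 - 2)**2 = (-3)**2 = 9)
S(q) = 18 + 2*q (S(q) = (9 + q)*2 = 18 + 2*q)
1/(73614 + S(9 + 4*9)) = 1/(73614 + (18 + 2*(9 + 4*9))) = 1/(73614 + (18 + 2*(9 + 36))) = 1/(73614 + (18 + 2*45)) = 1/(73614 + (18 + 90)) = 1/(73614 + 108) = 1/73722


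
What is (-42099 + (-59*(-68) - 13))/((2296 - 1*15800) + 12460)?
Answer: 3175/87 ≈ 36.494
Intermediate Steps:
(-42099 + (-59*(-68) - 13))/((2296 - 1*15800) + 12460) = (-42099 + (4012 - 13))/((2296 - 15800) + 12460) = (-42099 + 3999)/(-13504 + 12460) = -38100/(-1044) = -38100*(-1/1044) = 3175/87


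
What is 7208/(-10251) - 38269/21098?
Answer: -415867/165222 ≈ -2.5170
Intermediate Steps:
7208/(-10251) - 38269/21098 = 7208*(-1/10251) - 38269*1/21098 = -424/603 - 497/274 = -415867/165222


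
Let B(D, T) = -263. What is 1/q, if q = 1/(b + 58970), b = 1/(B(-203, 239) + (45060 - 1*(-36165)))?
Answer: 4774329141/80962 ≈ 58970.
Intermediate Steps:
b = 1/80962 (b = 1/(-263 + (45060 - 1*(-36165))) = 1/(-263 + (45060 + 36165)) = 1/(-263 + 81225) = 1/80962 ≈ 1.2351e-5)
q = 80962/4774329141 (q = 1/(1/80962 + 58970) = 1/(4774329141/80962) = 80962/4774329141 ≈ 1.6958e-5)
1/q = 1/(80962/4774329141) = 4774329141/80962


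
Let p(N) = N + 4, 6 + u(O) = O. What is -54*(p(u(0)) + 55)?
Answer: -2862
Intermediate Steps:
u(O) = -6 + O
p(N) = 4 + N
-54*(p(u(0)) + 55) = -54*((4 + (-6 + 0)) + 55) = -54*((4 - 6) + 55) = -54*(-2 + 55) = -54*53 = -2862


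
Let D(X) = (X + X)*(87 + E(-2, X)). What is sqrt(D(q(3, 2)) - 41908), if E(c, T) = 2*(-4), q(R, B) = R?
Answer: I*sqrt(41434) ≈ 203.55*I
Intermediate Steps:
E(c, T) = -8
D(X) = 158*X (D(X) = (X + X)*(87 - 8) = (2*X)*79 = 158*X)
sqrt(D(q(3, 2)) - 41908) = sqrt(158*3 - 41908) = sqrt(474 - 41908) = sqrt(-41434) = I*sqrt(41434)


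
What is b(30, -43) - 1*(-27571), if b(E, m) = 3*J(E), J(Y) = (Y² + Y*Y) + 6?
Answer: 32989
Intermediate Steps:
J(Y) = 6 + 2*Y² (J(Y) = (Y² + Y²) + 6 = 2*Y² + 6 = 6 + 2*Y²)
b(E, m) = 18 + 6*E² (b(E, m) = 3*(6 + 2*E²) = 18 + 6*E²)
b(30, -43) - 1*(-27571) = (18 + 6*30²) - 1*(-27571) = (18 + 6*900) + 27571 = (18 + 5400) + 27571 = 5418 + 27571 = 32989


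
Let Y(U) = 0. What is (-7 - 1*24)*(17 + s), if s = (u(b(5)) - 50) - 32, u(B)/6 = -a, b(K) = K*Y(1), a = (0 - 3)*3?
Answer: 341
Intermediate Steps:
a = -9 (a = -3*3 = -9)
b(K) = 0 (b(K) = K*0 = 0)
u(B) = 54 (u(B) = 6*(-1*(-9)) = 6*9 = 54)
s = -28 (s = (54 - 50) - 32 = 4 - 32 = -28)
(-7 - 1*24)*(17 + s) = (-7 - 1*24)*(17 - 28) = (-7 - 24)*(-11) = -31*(-11) = 341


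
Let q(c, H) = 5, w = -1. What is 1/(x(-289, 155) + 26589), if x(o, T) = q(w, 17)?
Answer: 1/26594 ≈ 3.7602e-5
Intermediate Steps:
x(o, T) = 5
1/(x(-289, 155) + 26589) = 1/(5 + 26589) = 1/26594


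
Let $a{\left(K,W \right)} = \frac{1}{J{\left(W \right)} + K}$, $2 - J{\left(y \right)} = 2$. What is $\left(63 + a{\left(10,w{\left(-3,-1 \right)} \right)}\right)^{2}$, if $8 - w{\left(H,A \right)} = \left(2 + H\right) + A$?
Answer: $\frac{398161}{100} \approx 3981.6$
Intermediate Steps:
$J{\left(y \right)} = 0$ ($J{\left(y \right)} = 2 - 2 = 0$)
$w{\left(H,A \right)} = 6 - A - H$ ($w{\left(H,A \right)} = 8 - \left(\left(2 + H\right) + A\right) = 8 - \left(2 + A + H\right) = 6 - A - H$)
$a{\left(K,W \right)} = \frac{1}{K}$ ($a{\left(K,W \right)} = \frac{1}{0 + K} = \frac{1}{K}$)
$\left(63 + a{\left(10,w{\left(-3,-1 \right)} \right)}\right)^{2} = \left(63 + \frac{1}{10}\right)^{2} = \left(\frac{631}{10}\right)^{2} = \frac{398161}{100}$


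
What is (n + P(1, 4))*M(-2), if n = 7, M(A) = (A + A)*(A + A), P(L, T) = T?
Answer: 176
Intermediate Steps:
M(A) = 4*A² (M(A) = (2*A)*(2*A) = 4*A²)
(n + P(1, 4))*M(-2) = (7 + 4)*(4*(-2)²) = 11*(4*4) = 11*16 = 176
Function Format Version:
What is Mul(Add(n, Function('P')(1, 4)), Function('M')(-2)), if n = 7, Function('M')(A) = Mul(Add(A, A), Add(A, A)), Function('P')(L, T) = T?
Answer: 176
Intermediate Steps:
Function('M')(A) = Mul(4, Pow(A, 2)) (Function('M')(A) = Mul(Mul(2, A), Mul(2, A)) = Mul(4, Pow(A, 2)))
Mul(Add(n, Function('P')(1, 4)), Function('M')(-2)) = Mul(Add(7, 4), Mul(4, Pow(-2, 2))) = Mul(11, Mul(4, 4)) = Mul(11, 16) = 176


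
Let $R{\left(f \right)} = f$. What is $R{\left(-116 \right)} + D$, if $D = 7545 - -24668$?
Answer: $32097$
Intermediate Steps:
$D = 32213$ ($D = 7545 + 24668 = 32213$)
$R{\left(-116 \right)} + D = -116 + 32213 = 32097$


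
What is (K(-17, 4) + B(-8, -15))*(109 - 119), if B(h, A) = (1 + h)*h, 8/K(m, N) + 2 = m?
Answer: -10560/19 ≈ -555.79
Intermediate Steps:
K(m, N) = 8/(-2 + m)
B(h, A) = h*(1 + h)
(K(-17, 4) + B(-8, -15))*(109 - 119) = (8/(-2 - 17) - 8*(1 - 8))*(109 - 119) = (8/(-19) - 8*(-7))*(-10) = (8*(-1/19) + 56)*(-10) = (-8/19 + 56)*(-10) = (1056/19)*(-10) = -10560/19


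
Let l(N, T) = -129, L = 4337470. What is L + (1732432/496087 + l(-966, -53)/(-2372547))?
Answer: 1701720575571973119/392329907863 ≈ 4.3375e+6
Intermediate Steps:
L + (1732432/496087 + l(-966, -53)/(-2372547)) = 4337470 + (1732432/496087 - 129/(-2372547)) = 4337470 + (1732432*(1/496087) - 129*(-1/2372547)) = 4337470 + (1732432/496087 + 43/790849) = 4337470 + 1370113446509/392329907863 = 1701720575571973119/392329907863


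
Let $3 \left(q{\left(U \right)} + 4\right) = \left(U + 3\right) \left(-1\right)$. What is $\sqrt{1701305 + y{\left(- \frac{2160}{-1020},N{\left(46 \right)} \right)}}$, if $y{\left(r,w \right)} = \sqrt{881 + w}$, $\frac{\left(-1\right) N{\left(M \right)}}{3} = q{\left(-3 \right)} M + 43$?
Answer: $\sqrt{1701305 + 2 \sqrt{326}} \approx 1304.4$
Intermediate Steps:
$q{\left(U \right)} = -5 - \frac{U}{3}$ ($q{\left(U \right)} = -4 + \frac{\left(U + 3\right) \left(-1\right)}{3} = -4 + \frac{\left(3 + U\right) \left(-1\right)}{3} = -4 + \frac{-3 - U}{3} = -4 - \left(1 + \frac{U}{3}\right) = -5 - \frac{U}{3}$)
$N{\left(M \right)} = -129 + 12 M$ ($N{\left(M \right)} = - 3 \left(\left(-5 - -1\right) M + 43\right) = - 3 \left(\left(-5 + 1\right) M + 43\right) = - 3 \left(- 4 M + 43\right) = - 3 \left(43 - 4 M\right) = -129 + 12 M$)
$\sqrt{1701305 + y{\left(- \frac{2160}{-1020},N{\left(46 \right)} \right)}} = \sqrt{1701305 + \sqrt{881 + \left(-129 + 12 \cdot 46\right)}} = \sqrt{1701305 + \sqrt{881 + \left(-129 + 552\right)}} = \sqrt{1701305 + \sqrt{881 + 423}} = \sqrt{1701305 + \sqrt{1304}} = \sqrt{1701305 + 2 \sqrt{326}}$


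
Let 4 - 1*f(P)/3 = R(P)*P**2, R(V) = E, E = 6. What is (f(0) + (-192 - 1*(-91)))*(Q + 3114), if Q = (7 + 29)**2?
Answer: -392490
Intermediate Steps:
R(V) = 6
Q = 1296 (Q = 36**2 = 1296)
f(P) = 12 - 18*P**2
(f(0) + (-192 - 1*(-91)))*(Q + 3114) = ((12 - 18*0**2) + (-192 - 1*(-91)))*(1296 + 3114) = ((12 - 18*0) + (-192 + 91))*4410 = ((12 + 0) - 101)*4410 = (12 - 101)*4410 = -89*4410 = -392490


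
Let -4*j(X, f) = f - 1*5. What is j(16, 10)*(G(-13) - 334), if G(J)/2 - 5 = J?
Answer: 875/2 ≈ 437.50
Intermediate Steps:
G(J) = 10 + 2*J
j(X, f) = 5/4 - f/4 (j(X, f) = -(f - 1*5)/4 = -(f - 5)/4 = -(-5 + f)/4 = 5/4 - f/4)
j(16, 10)*(G(-13) - 334) = (5/4 - ¼*10)*((10 + 2*(-13)) - 334) = (5/4 - 5/2)*((10 - 26) - 334) = -5*(-16 - 334)/4 = -5/4*(-350) = 875/2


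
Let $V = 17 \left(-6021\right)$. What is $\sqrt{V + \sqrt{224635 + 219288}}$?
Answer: $\sqrt{-102357 + \sqrt{443923}} \approx 318.89 i$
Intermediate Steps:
$V = -102357$
$\sqrt{V + \sqrt{224635 + 219288}} = \sqrt{-102357 + \sqrt{224635 + 219288}} = \sqrt{-102357 + \sqrt{443923}}$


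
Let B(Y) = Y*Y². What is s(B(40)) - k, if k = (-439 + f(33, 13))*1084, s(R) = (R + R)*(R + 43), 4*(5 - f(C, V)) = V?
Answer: 8197977979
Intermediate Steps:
f(C, V) = 5 - V/4
B(Y) = Y³
s(R) = 2*R*(43 + R) (s(R) = (2*R)*(43 + R) = 2*R*(43 + R))
k = -473979 (k = (-439 + (5 - ¼*13))*1084 = (-439 + (5 - 13/4))*1084 = (-439 + 7/4)*1084 = -1749/4*1084 = -473979)
s(B(40)) - k = 2*40³*(43 + 40³) - 1*(-473979) = 2*64000*(43 + 64000) + 473979 = 2*64000*64043 + 473979 = 8197504000 + 473979 = 8197977979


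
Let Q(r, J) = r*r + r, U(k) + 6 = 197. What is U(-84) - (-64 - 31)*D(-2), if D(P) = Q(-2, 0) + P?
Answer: 191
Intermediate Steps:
U(k) = 191 (U(k) = -6 + 197 = 191)
Q(r, J) = r + r**2 (Q(r, J) = r**2 + r = r + r**2)
D(P) = 2 + P (D(P) = -2*(1 - 2) + P = -2*(-1) + P = 2 + P)
U(-84) - (-64 - 31)*D(-2) = 191 - (-64 - 31)*(2 - 2) = 191 - (-95)*0 = 191 - 1*0 = 191 + 0 = 191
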